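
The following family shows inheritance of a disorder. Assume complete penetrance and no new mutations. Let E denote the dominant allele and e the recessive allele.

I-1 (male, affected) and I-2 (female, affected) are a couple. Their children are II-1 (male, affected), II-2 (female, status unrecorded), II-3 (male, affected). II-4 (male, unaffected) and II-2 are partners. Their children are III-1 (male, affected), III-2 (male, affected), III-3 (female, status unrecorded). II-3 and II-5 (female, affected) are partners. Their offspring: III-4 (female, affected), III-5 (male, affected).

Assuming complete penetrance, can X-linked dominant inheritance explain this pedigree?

Yes

A consistent assignment under X-linked dominant exists: I-1 X^E Y, I-2 X^E X^E, II-1 X^E Y, II-2 X^E X^E, II-3 X^E Y, II-4 X^e Y, II-5 X^E X^E, III-1 X^E Y, III-2 X^E Y, III-3 X^E X^e, III-4 X^E X^E, III-5 X^E Y.
In this assignment every recorded phenotype matches its genotype and every non-founder's genotype is obtainable from its parents' genotypes, so the pedigree is consistent.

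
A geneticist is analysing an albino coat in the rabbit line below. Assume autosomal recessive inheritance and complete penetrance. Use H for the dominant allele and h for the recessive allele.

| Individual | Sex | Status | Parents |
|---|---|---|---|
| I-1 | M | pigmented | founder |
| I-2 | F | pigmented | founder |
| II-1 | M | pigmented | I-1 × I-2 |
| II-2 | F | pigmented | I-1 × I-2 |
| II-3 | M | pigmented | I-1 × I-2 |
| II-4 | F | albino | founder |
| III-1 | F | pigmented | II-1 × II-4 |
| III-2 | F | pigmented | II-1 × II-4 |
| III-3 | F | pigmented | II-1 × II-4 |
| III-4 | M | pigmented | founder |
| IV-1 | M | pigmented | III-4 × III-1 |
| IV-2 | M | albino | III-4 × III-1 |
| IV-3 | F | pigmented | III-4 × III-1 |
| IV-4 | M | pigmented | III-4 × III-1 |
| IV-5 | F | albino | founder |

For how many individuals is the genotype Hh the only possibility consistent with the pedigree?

4

Obligate heterozygotes: III-1 is pigmented so carries H and received h from II-4 (hh), so III-1 is Hh; III-2 is pigmented so carries H and received h from II-4 (hh), so III-2 is Hh; III-3 is pigmented so carries H and received h from II-4 (hh), so III-3 is Hh; III-4 is pigmented so carries H and passed h to IV-2 (hh), so III-4 is Hh.
Every other individual is either homozygous by phenotype or has at least one consistent homozygous assignment, so the count is 4.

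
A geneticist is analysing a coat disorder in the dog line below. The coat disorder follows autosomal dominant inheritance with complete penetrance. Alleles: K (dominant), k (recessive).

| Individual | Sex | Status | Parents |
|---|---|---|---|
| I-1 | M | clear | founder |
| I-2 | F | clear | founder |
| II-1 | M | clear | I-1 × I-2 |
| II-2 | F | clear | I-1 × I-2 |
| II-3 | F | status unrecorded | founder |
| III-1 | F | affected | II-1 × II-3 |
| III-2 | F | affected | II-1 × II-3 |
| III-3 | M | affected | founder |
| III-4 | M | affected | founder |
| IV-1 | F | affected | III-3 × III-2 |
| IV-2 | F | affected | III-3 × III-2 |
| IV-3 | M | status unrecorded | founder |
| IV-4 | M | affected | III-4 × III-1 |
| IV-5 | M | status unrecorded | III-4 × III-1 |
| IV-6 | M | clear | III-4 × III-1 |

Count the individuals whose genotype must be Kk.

3

Obligate heterozygotes: III-1 is affected so carries K and received k from II-1 (kk), so III-1 is Kk; III-2 is affected so carries K and received k from II-1 (kk), so III-2 is Kk; III-4 is affected so carries K and passed k to IV-6 (kk), so III-4 is Kk.
Every other individual is either homozygous by phenotype or has at least one consistent homozygous assignment, so the count is 3.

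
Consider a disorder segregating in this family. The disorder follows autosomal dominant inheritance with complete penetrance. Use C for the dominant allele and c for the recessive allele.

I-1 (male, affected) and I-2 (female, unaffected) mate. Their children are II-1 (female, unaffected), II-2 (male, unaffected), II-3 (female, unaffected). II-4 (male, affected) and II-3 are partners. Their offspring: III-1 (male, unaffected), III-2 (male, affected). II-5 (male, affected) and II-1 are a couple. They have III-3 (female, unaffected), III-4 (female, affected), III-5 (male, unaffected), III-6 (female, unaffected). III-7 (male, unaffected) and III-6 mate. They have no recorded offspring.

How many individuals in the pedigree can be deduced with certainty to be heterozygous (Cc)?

Obligate heterozygotes: I-1 is affected so carries C and passed c to II-1 (cc), so I-1 is Cc; II-4 is affected so carries C and passed c to III-1 (cc), so II-4 is Cc; II-5 is affected so carries C and passed c to III-3 (cc), so II-5 is Cc; III-2 is affected so carries C and received c from II-3 (cc), so III-2 is Cc; III-4 is affected so carries C and received c from II-1 (cc), so III-4 is Cc.
Every other individual is either homozygous by phenotype or has at least one consistent homozygous assignment, so the count is 5.

5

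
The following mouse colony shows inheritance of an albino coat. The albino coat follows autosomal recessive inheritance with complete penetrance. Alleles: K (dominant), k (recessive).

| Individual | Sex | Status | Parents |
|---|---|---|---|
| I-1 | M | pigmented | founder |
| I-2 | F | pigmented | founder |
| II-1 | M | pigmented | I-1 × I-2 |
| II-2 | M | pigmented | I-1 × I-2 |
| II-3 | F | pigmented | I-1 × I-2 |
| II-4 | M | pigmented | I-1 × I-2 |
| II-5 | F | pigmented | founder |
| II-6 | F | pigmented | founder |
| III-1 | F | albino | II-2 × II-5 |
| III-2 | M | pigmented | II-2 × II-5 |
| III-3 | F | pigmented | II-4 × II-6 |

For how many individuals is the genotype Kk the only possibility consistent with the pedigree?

2

Obligate heterozygotes: II-2 is pigmented so carries K and passed k to III-1 (kk), so II-2 is Kk; II-5 is pigmented so carries K and passed k to III-1 (kk), so II-5 is Kk.
Every other individual is either homozygous by phenotype or has at least one consistent homozygous assignment, so the count is 2.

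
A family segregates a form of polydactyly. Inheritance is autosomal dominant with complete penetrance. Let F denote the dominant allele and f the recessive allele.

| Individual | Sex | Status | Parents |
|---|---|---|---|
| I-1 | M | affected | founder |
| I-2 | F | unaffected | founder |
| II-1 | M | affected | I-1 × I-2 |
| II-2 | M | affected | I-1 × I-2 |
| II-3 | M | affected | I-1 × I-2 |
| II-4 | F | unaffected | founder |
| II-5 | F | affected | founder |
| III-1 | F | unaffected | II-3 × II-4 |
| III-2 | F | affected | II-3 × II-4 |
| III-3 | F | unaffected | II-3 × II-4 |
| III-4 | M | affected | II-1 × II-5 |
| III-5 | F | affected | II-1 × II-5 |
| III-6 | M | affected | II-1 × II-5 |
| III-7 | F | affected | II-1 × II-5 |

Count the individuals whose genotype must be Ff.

Obligate heterozygotes: II-1 is affected so carries F and received f from I-2 (ff), so II-1 is Ff; II-2 is affected so carries F and received f from I-2 (ff), so II-2 is Ff; II-3 is affected so carries F and received f from I-2 (ff), so II-3 is Ff; III-2 is affected so carries F and received f from II-4 (ff), so III-2 is Ff.
Every other individual is either homozygous by phenotype or has at least one consistent homozygous assignment, so the count is 4.

4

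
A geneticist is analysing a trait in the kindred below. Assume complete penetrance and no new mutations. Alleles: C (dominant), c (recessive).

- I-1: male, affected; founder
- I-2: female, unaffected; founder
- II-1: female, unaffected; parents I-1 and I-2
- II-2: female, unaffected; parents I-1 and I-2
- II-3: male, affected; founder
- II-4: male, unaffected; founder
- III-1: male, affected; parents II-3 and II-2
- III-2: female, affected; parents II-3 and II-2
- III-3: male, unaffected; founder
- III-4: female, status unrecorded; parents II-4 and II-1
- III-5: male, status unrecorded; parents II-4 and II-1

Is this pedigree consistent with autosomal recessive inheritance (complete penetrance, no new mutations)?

A consistent assignment under autosomal recessive exists: I-1 cc, I-2 CC, II-1 Cc, II-2 Cc, II-3 cc, II-4 CC, III-1 cc, III-2 cc, III-3 CC, III-4 CC, III-5 CC.
In this assignment every recorded phenotype matches its genotype and every non-founder's genotype is obtainable from its parents' genotypes, so the pedigree is consistent.

Yes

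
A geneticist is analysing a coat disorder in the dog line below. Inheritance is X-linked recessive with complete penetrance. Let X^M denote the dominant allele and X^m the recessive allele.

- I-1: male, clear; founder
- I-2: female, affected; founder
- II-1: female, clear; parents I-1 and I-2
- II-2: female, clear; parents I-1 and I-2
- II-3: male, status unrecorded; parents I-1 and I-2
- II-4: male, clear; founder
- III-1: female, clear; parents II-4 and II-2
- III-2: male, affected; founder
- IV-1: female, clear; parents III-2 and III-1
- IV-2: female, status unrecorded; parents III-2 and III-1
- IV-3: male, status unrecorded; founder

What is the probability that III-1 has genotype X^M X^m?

1/3

II-4 is clear, so II-4 is X^M Y.
II-2 is clear so carries M and received m from I-2 (X^m X^m), so II-2 is X^M X^m.
Their cross gives offspring ratios 1/2 X^M X^M : 1/2 X^M X^m. Conditioning on III-1 being clear, P(X^M X^m) = 1/2 / 1 = 1/2 before taking III-1's own offspring into account.
III-2 is affected, so III-2 is X^m Y.
Now use III-1's offspring. Probability of each recorded status — clear daughter IV-1: 1/2 if III-1 is X^M X^m, 1 if X^M X^M. (IV-2: equally likely either way, so uninformative.)
Bayes: P(X^M X^m) = 1/2·1/2 / (1/2·1/2 + 1/2·1) = 1/3.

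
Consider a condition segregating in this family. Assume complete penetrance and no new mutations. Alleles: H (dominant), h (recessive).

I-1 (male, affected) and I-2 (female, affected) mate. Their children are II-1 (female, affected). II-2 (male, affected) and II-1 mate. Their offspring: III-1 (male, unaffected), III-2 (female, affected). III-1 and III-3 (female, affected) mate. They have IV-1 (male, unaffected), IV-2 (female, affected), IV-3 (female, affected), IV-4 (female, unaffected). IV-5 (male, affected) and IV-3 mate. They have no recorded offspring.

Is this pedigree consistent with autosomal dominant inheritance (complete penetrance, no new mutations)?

Yes

A consistent assignment under autosomal dominant exists: I-1 HH, I-2 Hh, II-1 Hh, II-2 Hh, III-1 hh, III-2 HH, III-3 Hh, IV-1 hh, IV-2 Hh, IV-3 Hh, IV-4 hh, IV-5 HH.
In this assignment every recorded phenotype matches its genotype and every non-founder's genotype is obtainable from its parents' genotypes, so the pedigree is consistent.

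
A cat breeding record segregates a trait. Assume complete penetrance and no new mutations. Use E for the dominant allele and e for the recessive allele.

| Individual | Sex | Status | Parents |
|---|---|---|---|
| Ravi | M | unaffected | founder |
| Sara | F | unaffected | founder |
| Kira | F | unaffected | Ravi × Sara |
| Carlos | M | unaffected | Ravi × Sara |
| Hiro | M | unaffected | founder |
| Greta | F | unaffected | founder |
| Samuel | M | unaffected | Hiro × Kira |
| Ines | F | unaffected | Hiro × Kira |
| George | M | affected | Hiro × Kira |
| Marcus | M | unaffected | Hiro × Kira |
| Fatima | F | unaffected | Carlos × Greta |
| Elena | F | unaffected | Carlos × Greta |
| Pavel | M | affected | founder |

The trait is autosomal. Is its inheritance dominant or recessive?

Hiro and Kira are both unaffected yet have an affected child George. Under dominance, an affected child requires at least one affected parent, so the trait cannot be dominant.

recessive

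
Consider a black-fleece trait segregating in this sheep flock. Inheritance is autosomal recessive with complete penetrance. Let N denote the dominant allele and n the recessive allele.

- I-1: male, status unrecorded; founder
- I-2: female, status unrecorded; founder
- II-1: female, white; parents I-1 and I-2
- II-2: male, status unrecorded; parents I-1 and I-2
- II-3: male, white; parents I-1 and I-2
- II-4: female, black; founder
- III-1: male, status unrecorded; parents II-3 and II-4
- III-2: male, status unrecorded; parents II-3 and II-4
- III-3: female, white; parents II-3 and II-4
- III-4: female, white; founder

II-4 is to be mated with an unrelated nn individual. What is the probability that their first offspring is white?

II-4 is black, so II-4 is nn.
The cross gives 1 nn, so P(offspring is white) = 0.

0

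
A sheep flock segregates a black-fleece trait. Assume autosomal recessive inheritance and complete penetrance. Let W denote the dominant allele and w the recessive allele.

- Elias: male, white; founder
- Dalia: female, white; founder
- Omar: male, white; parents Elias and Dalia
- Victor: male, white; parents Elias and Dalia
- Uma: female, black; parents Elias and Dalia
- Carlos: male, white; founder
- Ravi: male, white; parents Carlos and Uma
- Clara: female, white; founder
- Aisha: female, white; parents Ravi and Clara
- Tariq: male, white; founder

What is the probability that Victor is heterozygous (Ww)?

2/3

Elias is white so carries W and passed w to Uma (ww), so Elias is Ww.
Dalia is white so carries W and passed w to Uma (ww), so Dalia is Ww.
Their cross gives offspring ratios 1/4 WW : 1/2 Ww : 1/4 ww. Conditioning on Victor being white, P(Ww) = 1/2 / 3/4 = 2/3.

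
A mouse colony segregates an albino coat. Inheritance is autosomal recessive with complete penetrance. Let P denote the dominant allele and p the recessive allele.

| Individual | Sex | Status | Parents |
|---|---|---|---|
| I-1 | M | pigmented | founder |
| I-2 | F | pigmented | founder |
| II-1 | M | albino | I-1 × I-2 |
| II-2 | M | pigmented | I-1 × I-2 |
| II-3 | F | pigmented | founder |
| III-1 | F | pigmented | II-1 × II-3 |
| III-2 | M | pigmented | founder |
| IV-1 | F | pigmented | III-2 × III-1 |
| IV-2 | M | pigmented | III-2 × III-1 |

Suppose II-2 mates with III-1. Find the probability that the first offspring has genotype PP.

1/3

I-1 is pigmented so carries P and passed p to II-1 (pp), so I-1 is Pp.
I-2 is pigmented so carries P and passed p to II-1 (pp), so I-2 is Pp.
II-2 is a pigmented offspring of I-1 (Pp) × I-2 (Pp), whose cross gives 1/4 PP : 1/2 Pp : 1/4 pp; conditioning on being pigmented, II-2 is PP with probability 1/3, Pp with probability 2/3.
III-1 is pigmented so carries P and received p from II-1 (pp), so III-1 is Pp.
Summing over parental genotype combinations, P(offspring has genotype PP) = 1/3·1/2 + 2/3·1/4 = 1/3.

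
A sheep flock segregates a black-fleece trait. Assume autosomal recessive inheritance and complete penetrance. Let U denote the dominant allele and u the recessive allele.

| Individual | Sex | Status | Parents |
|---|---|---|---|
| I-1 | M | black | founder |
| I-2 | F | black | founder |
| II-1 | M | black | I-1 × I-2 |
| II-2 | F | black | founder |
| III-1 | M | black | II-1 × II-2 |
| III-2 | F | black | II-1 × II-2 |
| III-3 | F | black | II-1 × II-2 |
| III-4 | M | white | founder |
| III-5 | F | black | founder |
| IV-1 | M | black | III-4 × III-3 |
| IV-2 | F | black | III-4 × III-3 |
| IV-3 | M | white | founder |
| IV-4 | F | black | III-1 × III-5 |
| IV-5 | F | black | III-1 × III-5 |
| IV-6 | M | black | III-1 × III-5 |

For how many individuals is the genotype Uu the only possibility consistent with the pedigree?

1

Obligate heterozygotes: III-4 is white so carries U and passed u to IV-1 (uu), so III-4 is Uu.
Every other individual is either homozygous by phenotype or has at least one consistent homozygous assignment, so the count is 1.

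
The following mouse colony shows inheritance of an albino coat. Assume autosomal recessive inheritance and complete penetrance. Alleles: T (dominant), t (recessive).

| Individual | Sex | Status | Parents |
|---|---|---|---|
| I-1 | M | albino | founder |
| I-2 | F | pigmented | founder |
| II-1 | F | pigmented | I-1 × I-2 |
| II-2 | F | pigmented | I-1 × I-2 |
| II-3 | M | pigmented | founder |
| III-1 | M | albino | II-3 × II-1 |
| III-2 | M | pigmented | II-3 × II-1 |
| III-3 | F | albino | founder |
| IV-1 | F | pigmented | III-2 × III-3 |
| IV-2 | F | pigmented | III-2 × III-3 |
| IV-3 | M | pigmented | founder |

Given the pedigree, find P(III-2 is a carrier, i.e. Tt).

II-3 is pigmented so carries T and passed t to III-1 (tt), so II-3 is Tt.
II-1 is pigmented so carries T and received t from I-1 (tt), so II-1 is Tt.
Their cross gives offspring ratios 1/4 TT : 1/2 Tt : 1/4 tt. Conditioning on III-2 being pigmented, P(Tt) = 1/2 / 3/4 = 2/3 before taking III-2's own offspring into account.
III-3 is albino, so III-3 is tt.
Now use III-2's offspring. Probability of each recorded status — pigmented daughter IV-1: 1/2 if III-2 is Tt, 1 if TT; pigmented daughter IV-2: 1/2 if III-2 is Tt, 1 if TT.
Bayes: P(Tt) = 2/3·1/4 / (2/3·1/4 + 1/3·1) = 1/3.

1/3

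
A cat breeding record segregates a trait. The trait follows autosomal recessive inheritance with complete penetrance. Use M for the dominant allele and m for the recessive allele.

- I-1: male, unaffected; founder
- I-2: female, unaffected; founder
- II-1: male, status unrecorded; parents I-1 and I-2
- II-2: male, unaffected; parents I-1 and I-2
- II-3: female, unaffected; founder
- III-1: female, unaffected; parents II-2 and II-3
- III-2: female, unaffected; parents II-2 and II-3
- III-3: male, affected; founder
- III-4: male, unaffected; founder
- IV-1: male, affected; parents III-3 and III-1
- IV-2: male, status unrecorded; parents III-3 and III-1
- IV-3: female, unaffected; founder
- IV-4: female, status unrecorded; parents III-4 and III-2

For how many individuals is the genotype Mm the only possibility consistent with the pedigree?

1

Obligate heterozygotes: III-1 is unaffected so carries M and passed m to IV-1 (mm), so III-1 is Mm.
Every other individual is either homozygous by phenotype or has at least one consistent homozygous assignment, so the count is 1.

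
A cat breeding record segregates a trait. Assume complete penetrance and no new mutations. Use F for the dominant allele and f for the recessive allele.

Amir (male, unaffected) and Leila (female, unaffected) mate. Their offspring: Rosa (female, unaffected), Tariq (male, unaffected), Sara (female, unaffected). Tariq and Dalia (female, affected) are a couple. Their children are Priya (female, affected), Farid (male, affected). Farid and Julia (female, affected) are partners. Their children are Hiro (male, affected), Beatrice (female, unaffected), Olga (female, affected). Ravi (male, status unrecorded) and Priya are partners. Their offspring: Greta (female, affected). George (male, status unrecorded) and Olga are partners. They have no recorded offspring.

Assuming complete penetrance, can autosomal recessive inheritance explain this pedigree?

Under autosomal recessive, Beatrice (unaffected, female) cannot arise from Farid (affected) × Julia (affected).

No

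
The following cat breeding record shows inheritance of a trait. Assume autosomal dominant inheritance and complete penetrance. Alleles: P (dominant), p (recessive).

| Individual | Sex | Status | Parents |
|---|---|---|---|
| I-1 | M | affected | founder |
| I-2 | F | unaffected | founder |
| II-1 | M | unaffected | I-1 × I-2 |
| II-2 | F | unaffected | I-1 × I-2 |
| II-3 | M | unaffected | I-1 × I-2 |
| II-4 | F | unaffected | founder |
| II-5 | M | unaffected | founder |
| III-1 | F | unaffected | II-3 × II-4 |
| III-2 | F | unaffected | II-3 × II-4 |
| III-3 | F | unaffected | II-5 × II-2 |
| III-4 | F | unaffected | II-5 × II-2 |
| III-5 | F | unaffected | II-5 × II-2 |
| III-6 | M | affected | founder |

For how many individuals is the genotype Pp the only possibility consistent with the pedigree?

Obligate heterozygotes: I-1 is affected so carries P and passed p to II-1 (pp), so I-1 is Pp.
Every other individual is either homozygous by phenotype or has at least one consistent homozygous assignment, so the count is 1.

1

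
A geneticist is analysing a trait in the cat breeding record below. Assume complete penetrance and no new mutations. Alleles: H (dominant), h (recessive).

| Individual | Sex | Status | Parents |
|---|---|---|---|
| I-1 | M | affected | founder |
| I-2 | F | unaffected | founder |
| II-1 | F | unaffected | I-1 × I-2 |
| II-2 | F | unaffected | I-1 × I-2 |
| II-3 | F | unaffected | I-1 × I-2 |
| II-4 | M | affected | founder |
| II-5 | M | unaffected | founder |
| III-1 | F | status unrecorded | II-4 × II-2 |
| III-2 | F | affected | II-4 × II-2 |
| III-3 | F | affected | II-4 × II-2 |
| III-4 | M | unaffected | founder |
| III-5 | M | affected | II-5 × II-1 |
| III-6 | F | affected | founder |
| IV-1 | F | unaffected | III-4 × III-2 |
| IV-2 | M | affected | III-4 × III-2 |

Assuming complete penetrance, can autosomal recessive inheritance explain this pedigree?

Yes

A consistent assignment under autosomal recessive exists: I-1 hh, I-2 HH, II-1 Hh, II-2 Hh, II-3 Hh, II-4 hh, II-5 Hh, III-1 Hh, III-2 hh, III-3 hh, III-4 Hh, III-5 hh, III-6 hh, IV-1 Hh, IV-2 hh.
In this assignment every recorded phenotype matches its genotype and every non-founder's genotype is obtainable from its parents' genotypes, so the pedigree is consistent.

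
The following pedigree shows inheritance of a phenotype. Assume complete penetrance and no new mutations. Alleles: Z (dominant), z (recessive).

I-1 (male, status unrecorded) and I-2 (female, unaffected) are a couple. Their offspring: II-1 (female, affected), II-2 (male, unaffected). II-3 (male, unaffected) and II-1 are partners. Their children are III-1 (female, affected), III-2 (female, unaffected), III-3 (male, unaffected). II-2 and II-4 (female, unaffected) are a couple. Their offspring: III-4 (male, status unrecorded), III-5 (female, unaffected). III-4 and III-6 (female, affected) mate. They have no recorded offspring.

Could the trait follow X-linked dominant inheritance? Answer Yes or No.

A consistent assignment under X-linked dominant exists: I-1 X^Z Y, I-2 X^z X^z, II-1 X^Z X^z, II-2 X^z Y, II-3 X^z Y, II-4 X^z X^z, III-1 X^Z X^z, III-2 X^z X^z, III-3 X^z Y, III-4 X^z Y, III-5 X^z X^z, III-6 X^Z X^Z.
In this assignment every recorded phenotype matches its genotype and every non-founder's genotype is obtainable from its parents' genotypes, so the pedigree is consistent.

Yes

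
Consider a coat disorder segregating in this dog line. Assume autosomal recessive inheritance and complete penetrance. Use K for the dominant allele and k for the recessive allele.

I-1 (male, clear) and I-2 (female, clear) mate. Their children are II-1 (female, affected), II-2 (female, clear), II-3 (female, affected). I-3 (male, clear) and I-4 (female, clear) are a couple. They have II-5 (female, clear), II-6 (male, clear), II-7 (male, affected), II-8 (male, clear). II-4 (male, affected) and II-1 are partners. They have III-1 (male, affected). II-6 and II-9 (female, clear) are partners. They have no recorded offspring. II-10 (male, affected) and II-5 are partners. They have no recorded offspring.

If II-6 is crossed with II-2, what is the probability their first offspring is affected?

I-3 is clear so carries K and passed k to II-7 (kk), so I-3 is Kk.
I-4 is clear so carries K and passed k to II-7 (kk), so I-4 is Kk.
II-6 is a clear offspring of I-3 (Kk) × I-4 (Kk), whose cross gives 1/4 KK : 1/2 Kk : 1/4 kk; conditioning on being clear, II-6 is KK with probability 1/3, Kk with probability 2/3.
I-1 is clear so carries K and passed k to II-1 (kk), so I-1 is Kk.
I-2 is clear so carries K and passed k to II-1 (kk), so I-2 is Kk.
II-2 is a clear offspring of I-1 (Kk) × I-2 (Kk), whose cross gives 1/4 KK : 1/2 Kk : 1/4 kk; conditioning on being clear, II-2 is KK with probability 1/3, Kk with probability 2/3.
Summing over parental genotype combinations, P(offspring is affected) = 4/9·1/4 = 1/9.

1/9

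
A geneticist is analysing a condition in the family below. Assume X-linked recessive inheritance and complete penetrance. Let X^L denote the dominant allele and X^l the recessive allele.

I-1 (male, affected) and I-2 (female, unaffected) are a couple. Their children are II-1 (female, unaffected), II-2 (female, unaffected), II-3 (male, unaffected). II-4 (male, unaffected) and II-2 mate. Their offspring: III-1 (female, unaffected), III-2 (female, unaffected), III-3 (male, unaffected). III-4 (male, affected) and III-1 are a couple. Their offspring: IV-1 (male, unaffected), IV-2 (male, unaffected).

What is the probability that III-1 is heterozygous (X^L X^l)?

II-4 is unaffected, so II-4 is X^L Y.
II-2 is unaffected so carries L and received l from I-1 (X^l Y), so II-2 is X^L X^l.
Their cross gives offspring ratios 1/2 X^L X^L : 1/2 X^L X^l. Conditioning on III-1 being unaffected, P(X^L X^l) = 1/2 / 1 = 1/2 before taking III-1's own offspring into account.
III-4 is affected, so III-4 is X^l Y.
Now use III-1's offspring. Probability of each recorded status — unaffected son IV-1: 1/2 if III-1 is X^L X^l, 1 if X^L X^L; unaffected son IV-2: 1/2 if III-1 is X^L X^l, 1 if X^L X^L.
Bayes: P(X^L X^l) = 1/2·1/4 / (1/2·1/4 + 1/2·1) = 1/5.

1/5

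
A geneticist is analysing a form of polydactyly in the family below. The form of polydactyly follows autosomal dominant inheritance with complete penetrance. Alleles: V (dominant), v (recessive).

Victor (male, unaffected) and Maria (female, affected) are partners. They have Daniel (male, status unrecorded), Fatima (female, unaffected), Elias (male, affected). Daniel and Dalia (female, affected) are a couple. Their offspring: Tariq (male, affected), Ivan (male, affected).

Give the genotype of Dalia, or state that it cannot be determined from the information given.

Dalia's phenotype allows VV or Vv, and no parent or child forces a single allele at both positions; consistent genotype assignments exist with Dalia as VV or Vv.

cannot be determined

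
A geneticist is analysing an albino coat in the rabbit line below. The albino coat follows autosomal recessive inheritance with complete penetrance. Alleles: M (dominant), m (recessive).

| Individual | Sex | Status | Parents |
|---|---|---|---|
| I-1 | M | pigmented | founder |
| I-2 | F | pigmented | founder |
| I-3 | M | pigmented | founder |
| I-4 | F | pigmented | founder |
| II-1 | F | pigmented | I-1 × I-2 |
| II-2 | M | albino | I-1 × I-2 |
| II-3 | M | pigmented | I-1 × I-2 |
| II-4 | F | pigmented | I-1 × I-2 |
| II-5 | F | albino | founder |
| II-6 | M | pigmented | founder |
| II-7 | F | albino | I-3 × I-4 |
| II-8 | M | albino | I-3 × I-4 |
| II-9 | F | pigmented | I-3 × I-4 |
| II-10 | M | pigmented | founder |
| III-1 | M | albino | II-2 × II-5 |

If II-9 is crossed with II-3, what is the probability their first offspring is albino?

I-3 is pigmented so carries M and passed m to II-7 (mm), so I-3 is Mm.
I-4 is pigmented so carries M and passed m to II-7 (mm), so I-4 is Mm.
II-9 is a pigmented offspring of I-3 (Mm) × I-4 (Mm), whose cross gives 1/4 MM : 1/2 Mm : 1/4 mm; conditioning on being pigmented, II-9 is MM with probability 1/3, Mm with probability 2/3.
I-1 is pigmented so carries M and passed m to II-2 (mm), so I-1 is Mm.
I-2 is pigmented so carries M and passed m to II-2 (mm), so I-2 is Mm.
II-3 is a pigmented offspring of I-1 (Mm) × I-2 (Mm), whose cross gives 1/4 MM : 1/2 Mm : 1/4 mm; conditioning on being pigmented, II-3 is MM with probability 1/3, Mm with probability 2/3.
Summing over parental genotype combinations, P(offspring is albino) = 4/9·1/4 = 1/9.

1/9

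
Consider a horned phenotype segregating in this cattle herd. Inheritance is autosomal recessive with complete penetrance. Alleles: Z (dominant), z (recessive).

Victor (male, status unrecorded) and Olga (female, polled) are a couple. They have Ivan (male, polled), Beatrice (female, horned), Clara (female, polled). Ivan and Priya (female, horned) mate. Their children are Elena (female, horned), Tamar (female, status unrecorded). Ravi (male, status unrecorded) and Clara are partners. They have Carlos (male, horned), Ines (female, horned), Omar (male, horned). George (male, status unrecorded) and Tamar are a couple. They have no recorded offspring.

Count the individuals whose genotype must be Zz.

Obligate heterozygotes: Olga is polled so carries Z and passed z to Beatrice (zz), so Olga is Zz; Ivan is polled so carries Z and passed z to Elena (zz), so Ivan is Zz; Clara is polled so carries Z and passed z to Carlos (zz), so Clara is Zz.
Every other individual is either homozygous by phenotype or has at least one consistent homozygous assignment, so the count is 3.

3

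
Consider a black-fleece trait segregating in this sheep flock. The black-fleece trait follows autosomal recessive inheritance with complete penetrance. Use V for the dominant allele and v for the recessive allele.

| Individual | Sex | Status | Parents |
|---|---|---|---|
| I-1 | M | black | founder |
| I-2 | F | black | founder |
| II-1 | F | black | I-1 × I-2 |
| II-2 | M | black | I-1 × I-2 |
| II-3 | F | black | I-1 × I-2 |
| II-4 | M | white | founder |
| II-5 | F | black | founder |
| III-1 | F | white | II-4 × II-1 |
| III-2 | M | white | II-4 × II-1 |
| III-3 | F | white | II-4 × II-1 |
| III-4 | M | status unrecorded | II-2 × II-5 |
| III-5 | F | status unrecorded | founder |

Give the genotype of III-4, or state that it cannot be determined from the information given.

vv

From phenotype alone, III-4 is VV or Vv or vv.
III-4 received v from II-2 (vv) and received v from II-5 (vv), so III-4 is vv.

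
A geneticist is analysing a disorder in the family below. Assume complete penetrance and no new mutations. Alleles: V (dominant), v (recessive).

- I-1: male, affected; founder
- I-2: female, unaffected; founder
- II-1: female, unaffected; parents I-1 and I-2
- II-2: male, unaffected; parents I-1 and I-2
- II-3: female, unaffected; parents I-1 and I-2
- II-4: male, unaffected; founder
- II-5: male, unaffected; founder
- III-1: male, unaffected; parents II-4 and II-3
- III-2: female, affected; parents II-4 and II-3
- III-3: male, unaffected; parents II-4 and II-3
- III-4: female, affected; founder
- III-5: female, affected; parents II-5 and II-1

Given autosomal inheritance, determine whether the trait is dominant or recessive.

recessive

II-4 and II-3 are both unaffected yet have an affected child III-2. Under dominance, an affected child requires at least one affected parent, so the trait cannot be dominant.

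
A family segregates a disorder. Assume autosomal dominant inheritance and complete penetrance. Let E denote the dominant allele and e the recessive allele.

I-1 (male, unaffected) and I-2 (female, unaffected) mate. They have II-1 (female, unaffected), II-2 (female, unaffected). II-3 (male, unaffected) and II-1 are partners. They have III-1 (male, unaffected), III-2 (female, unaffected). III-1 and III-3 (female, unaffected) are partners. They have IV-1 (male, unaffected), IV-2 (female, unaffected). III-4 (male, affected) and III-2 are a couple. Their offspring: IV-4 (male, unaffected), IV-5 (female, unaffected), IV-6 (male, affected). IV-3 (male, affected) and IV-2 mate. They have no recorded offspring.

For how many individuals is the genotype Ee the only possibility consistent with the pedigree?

2

Obligate heterozygotes: III-4 is affected so carries E and passed e to IV-4 (ee), so III-4 is Ee; IV-6 is affected so carries E and received e from III-2 (ee), so IV-6 is Ee.
Every other individual is either homozygous by phenotype or has at least one consistent homozygous assignment, so the count is 2.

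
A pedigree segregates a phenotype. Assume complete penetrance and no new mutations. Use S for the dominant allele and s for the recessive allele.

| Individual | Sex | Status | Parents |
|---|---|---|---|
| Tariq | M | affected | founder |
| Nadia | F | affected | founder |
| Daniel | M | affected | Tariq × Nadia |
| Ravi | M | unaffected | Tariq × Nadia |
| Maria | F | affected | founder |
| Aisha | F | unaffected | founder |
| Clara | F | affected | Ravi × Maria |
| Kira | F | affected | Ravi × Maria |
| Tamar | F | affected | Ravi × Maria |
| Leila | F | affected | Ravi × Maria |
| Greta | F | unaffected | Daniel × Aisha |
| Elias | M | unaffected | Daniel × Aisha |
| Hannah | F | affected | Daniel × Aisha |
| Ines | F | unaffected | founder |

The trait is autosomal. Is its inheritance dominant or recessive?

dominant

Tariq and Nadia are both affected yet have an unaffected child Ravi. Under a recessive model two affected parents are homozygous and every child would be affected, so the trait cannot be recessive.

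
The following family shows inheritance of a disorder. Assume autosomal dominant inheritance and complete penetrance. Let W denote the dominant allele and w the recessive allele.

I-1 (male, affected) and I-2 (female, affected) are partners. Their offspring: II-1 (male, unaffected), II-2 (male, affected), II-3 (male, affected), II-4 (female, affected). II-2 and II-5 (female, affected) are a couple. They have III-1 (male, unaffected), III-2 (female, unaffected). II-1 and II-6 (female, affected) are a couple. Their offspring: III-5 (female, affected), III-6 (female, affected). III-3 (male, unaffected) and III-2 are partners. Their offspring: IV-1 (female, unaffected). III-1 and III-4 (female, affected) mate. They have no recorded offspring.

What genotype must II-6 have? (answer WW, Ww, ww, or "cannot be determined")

cannot be determined

II-6's phenotype allows WW or Ww, and no parent or child forces a single allele at both positions; consistent genotype assignments exist with II-6 as WW or Ww.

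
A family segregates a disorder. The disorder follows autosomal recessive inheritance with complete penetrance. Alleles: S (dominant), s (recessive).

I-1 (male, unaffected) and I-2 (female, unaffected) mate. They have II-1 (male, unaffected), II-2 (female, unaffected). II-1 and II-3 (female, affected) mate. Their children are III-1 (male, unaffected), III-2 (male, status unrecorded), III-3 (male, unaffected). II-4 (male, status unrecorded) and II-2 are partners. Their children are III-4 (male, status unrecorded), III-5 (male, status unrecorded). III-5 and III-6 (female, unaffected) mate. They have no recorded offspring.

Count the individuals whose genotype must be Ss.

2

Obligate heterozygotes: III-1 is unaffected so carries S and received s from II-3 (ss), so III-1 is Ss; III-3 is unaffected so carries S and received s from II-3 (ss), so III-3 is Ss.
Every other individual is either homozygous by phenotype or has at least one consistent homozygous assignment, so the count is 2.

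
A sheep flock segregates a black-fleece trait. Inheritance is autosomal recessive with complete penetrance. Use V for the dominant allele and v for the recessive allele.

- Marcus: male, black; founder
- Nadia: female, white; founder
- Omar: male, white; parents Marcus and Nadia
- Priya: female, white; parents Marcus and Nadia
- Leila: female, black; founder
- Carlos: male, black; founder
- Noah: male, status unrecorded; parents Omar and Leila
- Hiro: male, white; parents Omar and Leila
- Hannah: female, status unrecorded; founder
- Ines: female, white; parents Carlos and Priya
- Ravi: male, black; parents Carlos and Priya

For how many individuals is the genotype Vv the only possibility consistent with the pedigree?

Obligate heterozygotes: Omar is white so carries V and received v from Marcus (vv), so Omar is Vv; Priya is white so carries V and received v from Marcus (vv), so Priya is Vv; Hiro is white so carries V and received v from Leila (vv), so Hiro is Vv; Ines is white so carries V and received v from Carlos (vv), so Ines is Vv.
Every other individual is either homozygous by phenotype or has at least one consistent homozygous assignment, so the count is 4.

4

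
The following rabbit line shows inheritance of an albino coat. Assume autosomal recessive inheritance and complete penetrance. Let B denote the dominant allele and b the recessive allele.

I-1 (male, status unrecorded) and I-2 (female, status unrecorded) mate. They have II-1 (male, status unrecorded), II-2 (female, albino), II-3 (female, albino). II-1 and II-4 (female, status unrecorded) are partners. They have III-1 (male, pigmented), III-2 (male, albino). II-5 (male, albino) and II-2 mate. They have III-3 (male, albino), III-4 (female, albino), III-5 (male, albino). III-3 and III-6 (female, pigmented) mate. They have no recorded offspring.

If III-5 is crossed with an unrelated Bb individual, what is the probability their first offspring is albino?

1/2

III-5 is albino, so III-5 is bb.
The cross gives 1/2 Bb : 1/2 bb, so P(offspring is albino) = 1/2.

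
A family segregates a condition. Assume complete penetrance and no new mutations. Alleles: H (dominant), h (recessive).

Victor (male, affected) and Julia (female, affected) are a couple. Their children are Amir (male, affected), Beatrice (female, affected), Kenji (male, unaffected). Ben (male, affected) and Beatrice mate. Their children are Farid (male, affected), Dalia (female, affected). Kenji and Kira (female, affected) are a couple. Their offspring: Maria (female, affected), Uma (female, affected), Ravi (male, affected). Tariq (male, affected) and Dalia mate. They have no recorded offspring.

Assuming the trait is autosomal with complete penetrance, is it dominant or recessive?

dominant

Victor and Julia are both affected yet have an unaffected child Kenji. Under a recessive model two affected parents are homozygous and every child would be affected, so the trait cannot be recessive.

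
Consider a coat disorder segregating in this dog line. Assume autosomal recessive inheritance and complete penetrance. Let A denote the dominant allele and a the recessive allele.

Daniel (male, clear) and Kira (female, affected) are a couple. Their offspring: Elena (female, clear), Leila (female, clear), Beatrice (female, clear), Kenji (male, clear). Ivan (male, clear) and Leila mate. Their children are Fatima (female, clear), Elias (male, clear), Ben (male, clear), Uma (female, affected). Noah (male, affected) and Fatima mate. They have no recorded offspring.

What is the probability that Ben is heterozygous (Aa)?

Ivan is clear so carries A and passed a to Uma (aa), so Ivan is Aa.
Leila is clear so carries A and received a from Kira (aa), so Leila is Aa.
Their cross gives offspring ratios 1/4 AA : 1/2 Aa : 1/4 aa. Conditioning on Ben being clear, P(Aa) = 1/2 / 3/4 = 2/3.

2/3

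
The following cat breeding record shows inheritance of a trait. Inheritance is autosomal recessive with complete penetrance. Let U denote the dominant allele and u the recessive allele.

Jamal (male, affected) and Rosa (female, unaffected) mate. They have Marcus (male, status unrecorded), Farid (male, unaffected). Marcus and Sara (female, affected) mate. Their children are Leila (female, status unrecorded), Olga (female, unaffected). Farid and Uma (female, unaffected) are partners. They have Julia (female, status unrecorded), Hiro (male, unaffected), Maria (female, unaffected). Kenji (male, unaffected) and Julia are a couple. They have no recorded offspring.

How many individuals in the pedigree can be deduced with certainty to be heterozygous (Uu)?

Obligate heterozygotes: Marcus passed U to Olga (Uu, whose u came from Sara) and received u from Jamal (uu), so Marcus is Uu; Farid is unaffected so carries U and received u from Jamal (uu), so Farid is Uu; Olga is unaffected so carries U and received u from Sara (uu), so Olga is Uu.
Every other individual is either homozygous by phenotype or has at least one consistent homozygous assignment, so the count is 3.

3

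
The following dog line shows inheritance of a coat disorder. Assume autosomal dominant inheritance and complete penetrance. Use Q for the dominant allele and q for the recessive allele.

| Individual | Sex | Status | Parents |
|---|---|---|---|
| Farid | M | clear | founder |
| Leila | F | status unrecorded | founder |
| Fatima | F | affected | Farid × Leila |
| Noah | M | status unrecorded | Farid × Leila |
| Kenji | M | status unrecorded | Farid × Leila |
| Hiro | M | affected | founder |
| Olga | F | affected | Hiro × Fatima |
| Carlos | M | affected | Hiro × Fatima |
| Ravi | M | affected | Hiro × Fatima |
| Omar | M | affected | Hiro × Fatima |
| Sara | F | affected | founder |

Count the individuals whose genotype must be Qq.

1

Obligate heterozygotes: Fatima is affected so carries Q and received q from Farid (qq), so Fatima is Qq.
Every other individual is either homozygous by phenotype or has at least one consistent homozygous assignment, so the count is 1.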